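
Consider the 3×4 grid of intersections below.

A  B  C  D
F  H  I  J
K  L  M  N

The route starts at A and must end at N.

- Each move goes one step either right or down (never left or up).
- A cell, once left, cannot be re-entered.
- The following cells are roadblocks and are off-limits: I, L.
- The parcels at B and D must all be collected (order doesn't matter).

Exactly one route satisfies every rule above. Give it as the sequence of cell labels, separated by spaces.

Moves only go right or down, so the column and row indices never decrease.
Route from A: 3× right (reaching D), 2× down (reaching N) — 5 moves in all.
Check: all required cells visited.

A B C D J N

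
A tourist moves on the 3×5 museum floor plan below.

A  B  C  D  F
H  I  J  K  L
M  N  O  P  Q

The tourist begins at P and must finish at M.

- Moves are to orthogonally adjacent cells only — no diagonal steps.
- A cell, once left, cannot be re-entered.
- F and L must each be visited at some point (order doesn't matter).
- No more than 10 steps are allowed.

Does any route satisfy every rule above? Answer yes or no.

One route that works: P → K → L → F → D → C → J → O → N → M.

yes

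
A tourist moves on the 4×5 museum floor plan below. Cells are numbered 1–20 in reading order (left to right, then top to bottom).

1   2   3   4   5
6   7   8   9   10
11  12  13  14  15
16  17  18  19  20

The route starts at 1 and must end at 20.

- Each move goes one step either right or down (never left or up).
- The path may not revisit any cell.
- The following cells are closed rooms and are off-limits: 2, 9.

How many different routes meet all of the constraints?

12

A right/down-only route from 1 to 20 makes exactly 3 down-moves and 4 right-moves in some order.
With no other constraints that would be C(7,3) = 35 routes.
Subtract routes through each blocked cell (inclusion–exclusion for overlaps): − through 2: 20 − through 9: 12 + through 2&9: 9 → 12.
That gives 12 routes.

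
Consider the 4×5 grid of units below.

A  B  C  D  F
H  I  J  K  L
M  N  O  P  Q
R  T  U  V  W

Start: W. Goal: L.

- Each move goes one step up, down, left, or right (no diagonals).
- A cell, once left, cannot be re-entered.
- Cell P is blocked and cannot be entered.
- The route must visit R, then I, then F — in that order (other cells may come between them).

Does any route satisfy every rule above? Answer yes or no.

yes

One route that works: W → V → U → T → R → M → H → I → B → C → D → F → L.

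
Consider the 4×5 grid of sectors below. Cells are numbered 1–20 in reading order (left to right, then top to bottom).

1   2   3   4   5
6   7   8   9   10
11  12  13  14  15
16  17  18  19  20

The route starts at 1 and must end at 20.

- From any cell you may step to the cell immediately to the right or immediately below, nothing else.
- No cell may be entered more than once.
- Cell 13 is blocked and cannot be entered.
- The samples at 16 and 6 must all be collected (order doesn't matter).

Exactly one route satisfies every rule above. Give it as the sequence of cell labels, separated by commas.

Moves only go right or down, so the column and row indices never decrease.
Route from 1: down 3 to 16, right 4 to 20 — 7 moves in all.
Check: all required cells visited.

1, 6, 11, 16, 17, 18, 19, 20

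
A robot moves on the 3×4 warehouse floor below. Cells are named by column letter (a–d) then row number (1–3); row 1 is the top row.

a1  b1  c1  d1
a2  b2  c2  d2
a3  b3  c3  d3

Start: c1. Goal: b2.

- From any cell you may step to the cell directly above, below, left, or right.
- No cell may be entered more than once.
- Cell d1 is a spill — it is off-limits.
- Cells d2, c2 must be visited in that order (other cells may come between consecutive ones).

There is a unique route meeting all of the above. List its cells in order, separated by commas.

The waypoints must appear in the order d2, c2, with no cell reused.
Route from c1: 2× left (reaching a1), 2× down (reaching a3), 3× right (reaching d3), up to d2, 2× left (reaching b2) — 10 moves in all.
Check: order respected (d2 at step 8, c2 at step 9).

c1, b1, a1, a2, a3, b3, c3, d3, d2, c2, b2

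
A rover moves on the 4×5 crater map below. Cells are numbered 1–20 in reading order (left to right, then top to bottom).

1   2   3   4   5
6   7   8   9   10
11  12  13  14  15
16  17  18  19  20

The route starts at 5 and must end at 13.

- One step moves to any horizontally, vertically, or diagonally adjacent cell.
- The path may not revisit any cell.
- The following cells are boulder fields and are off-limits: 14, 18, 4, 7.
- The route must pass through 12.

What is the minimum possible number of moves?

4

Any route passes through 12 somewhere between 5 and 13. Summing Chebyshev distances along the two legs (5 → 12 → 13) gives a lower bound of 3 + 1 = 4 moves.
A route of 4 moves achieves this: 5 → 9 → 8 → 12 → 13.
Since 4 matches the lower bound, it is optimal.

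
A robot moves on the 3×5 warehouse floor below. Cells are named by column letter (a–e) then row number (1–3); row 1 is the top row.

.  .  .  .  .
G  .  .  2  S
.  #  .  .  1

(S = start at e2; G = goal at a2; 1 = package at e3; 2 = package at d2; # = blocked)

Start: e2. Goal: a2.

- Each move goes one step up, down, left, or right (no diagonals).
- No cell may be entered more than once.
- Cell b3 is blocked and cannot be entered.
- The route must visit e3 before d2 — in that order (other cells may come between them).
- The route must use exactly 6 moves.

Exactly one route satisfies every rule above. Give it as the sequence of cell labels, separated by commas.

e2, e3, d3, d2, c2, b2, a2

The waypoints must appear in the order e3, d2, with no cell reused.
Route from e2: down 1 to e3, left 1 to d3, up 1 to d2, left 3 to a2 — 6 moves in all.
Check: order respected (1 at step 1, 2 at step 3); 6 moves as required.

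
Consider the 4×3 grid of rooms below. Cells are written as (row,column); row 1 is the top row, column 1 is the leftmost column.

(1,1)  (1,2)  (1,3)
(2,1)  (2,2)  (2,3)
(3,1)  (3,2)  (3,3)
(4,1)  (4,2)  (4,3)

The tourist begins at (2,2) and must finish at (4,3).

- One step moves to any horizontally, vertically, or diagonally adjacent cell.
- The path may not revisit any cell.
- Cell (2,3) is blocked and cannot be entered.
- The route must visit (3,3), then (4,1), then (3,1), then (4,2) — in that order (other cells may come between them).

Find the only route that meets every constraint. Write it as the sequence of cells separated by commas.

(2,2), (3,3), (3,2), (4,1), (3,1), (4,2), (4,3)

The waypoints must appear in the order (3,3), (4,1), (3,1), (4,2), with no cell reused.
Route from (2,2): down-right to (3,3), left to (3,2), down-left to (4,1), up to (3,1), down-right to (4,2), right to (4,3) — 6 moves in all.
Check: order respected ((3,3) at step 1, (4,1) at step 3, (3,1) at step 4, (4,2) at step 5).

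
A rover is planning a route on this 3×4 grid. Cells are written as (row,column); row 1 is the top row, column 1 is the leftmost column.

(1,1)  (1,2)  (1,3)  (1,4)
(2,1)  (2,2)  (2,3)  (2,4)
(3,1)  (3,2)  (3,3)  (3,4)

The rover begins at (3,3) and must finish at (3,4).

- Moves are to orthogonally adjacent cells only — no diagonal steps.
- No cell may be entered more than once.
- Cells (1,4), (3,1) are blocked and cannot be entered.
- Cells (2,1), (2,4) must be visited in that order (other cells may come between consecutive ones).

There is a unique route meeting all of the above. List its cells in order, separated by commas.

(3,3), (3,2), (2,2), (2,1), (1,1), (1,2), (1,3), (2,3), (2,4), (3,4)

The waypoints must appear in the order (2,1), (2,4), with no cell reused.
Route from (3,3): left 1 to (3,2), up 1 to (2,2), left 1 to (2,1), up 1 to (1,1), right 2 to (1,3), down 1 to (2,3), right 1 to (2,4), down 1 to (3,4) — 9 moves in all.
Check: order respected ((2,1) at step 3, (2,4) at step 8).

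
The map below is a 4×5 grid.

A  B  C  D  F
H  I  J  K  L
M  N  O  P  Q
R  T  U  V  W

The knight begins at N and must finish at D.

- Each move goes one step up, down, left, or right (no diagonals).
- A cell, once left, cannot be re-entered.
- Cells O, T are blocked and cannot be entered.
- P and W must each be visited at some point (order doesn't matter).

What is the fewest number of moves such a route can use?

Any route passes through P and W in some order between N and D. Summing Manhattan distances along each leg and taking the cheapest ordering (N → P → W → D) gives a lower bound of 2 + 2 + 4 = 8 moves.
That bound ignores the blocked cells. Measuring each leg by the fewest moves that actually steer around them (N→P: 4; P→W: 2; W→D: 4) raises the lower bound to 10.
A route of 10 moves exists: N → I → J → K → P → V → W → Q → L → F → D.
Since 10 matches that lower bound, it is optimal.

10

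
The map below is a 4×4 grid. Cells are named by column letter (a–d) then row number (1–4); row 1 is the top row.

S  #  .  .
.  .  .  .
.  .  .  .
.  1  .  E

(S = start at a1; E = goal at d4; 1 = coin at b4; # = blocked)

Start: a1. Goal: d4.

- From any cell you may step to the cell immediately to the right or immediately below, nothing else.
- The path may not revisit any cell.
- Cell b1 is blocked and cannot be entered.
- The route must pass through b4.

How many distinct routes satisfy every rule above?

A right/down-only route from a1 to d4 makes exactly 3 down-moves and 3 right-moves in some order.
With no other constraints that would be C(6,3) = 20 routes.
Split at b4 and multiply the segment counts (each segment already excludes blocked cells): a1→b4: 3; b4→d4: 1; product = 3.
That gives 3 routes.

3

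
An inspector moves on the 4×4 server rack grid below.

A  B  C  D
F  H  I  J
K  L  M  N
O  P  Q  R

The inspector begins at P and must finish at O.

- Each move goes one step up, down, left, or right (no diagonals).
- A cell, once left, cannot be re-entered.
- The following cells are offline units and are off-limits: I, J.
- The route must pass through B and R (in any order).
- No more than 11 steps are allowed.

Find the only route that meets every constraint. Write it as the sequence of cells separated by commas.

Any route must reach B and R and still end at O within 11 moves, so the order of the required stops is forced.
Route from P: 2× right (reaching R), up to N, 2× left (reaching L), 2× up (reaching B), left to A, 3× down (reaching O) — 11 moves in all.
Check: all required cells visited; 11 ≤ 11 moves.

P, Q, R, N, M, L, H, B, A, F, K, O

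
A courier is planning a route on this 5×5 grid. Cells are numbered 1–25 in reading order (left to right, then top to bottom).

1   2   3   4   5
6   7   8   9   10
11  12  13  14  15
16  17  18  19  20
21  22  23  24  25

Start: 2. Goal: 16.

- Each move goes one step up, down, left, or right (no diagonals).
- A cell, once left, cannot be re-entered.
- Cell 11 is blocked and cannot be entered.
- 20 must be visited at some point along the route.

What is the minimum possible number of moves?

10

Any route passes through 20 somewhere between 2 and 16. Summing Manhattan distances along the two legs (2 → 20 → 16) gives a lower bound of 6 + 4 = 10 moves.
A route of 10 moves achieves this: 2 → 7 → 12 → 13 → 14 → 15 → 20 → 19 → 18 → 17 → 16.
Since 10 matches the lower bound, it is optimal.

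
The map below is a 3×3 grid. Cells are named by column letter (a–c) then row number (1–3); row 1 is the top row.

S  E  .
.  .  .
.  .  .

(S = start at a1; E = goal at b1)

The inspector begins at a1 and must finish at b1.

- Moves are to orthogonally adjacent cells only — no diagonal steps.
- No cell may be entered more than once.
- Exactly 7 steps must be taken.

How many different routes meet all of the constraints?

4

Need simple routes of exactly 7 moves from a1 to b1 (Manhattan distance 1, so 3 moves are spent on a detour and 3 undoing it).
Enumerating: a1 a2 a3 b3 b2 c2 c1 b1 | a1 a2 a3 b3 c3 c2 c1 b1 | a1 a2 a3 b3 c3 c2 b2 b1 | a1 a2 b2 b3 c3 c2 c1 b1.
That gives 4 routes.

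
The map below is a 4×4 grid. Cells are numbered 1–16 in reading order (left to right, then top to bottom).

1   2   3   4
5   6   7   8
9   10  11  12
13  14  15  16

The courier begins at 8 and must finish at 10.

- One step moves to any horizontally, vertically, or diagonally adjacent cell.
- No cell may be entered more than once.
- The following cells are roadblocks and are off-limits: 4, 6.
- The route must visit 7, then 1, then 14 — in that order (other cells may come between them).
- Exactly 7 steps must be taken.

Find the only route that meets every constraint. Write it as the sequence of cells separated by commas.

The waypoints must appear in the order 7, 1, 14, with no cell reused.
Route from 8: left to 7, up-left to 2, left to 1, 2× down (reaching 9), down-right to 14, up to 10 — 7 moves in all.
Check: order respected (7 at step 1, 1 at step 3, 14 at step 6); 7 moves as required.

8, 7, 2, 1, 5, 9, 14, 10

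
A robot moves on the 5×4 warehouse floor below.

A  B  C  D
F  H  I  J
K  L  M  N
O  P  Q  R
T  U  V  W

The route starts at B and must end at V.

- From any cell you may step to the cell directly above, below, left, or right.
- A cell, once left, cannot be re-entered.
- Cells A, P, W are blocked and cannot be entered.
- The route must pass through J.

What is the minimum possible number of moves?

Any route passes through J somewhere between B and V. Summing Manhattan distances along the two legs (B → J → V) gives a lower bound of 3 + 4 = 7 moves.
A route of 7 moves achieves this: B → H → I → J → N → R → Q → V.
Since 7 matches the lower bound, it is optimal.

7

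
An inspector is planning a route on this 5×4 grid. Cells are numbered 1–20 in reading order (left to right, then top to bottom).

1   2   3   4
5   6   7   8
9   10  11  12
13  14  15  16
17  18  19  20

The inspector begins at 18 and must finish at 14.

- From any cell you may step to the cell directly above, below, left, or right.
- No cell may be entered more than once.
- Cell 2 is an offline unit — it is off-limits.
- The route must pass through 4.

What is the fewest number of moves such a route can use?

Any route passes through 4 somewhere between 18 and 14. Summing Manhattan distances along the two legs (18 → 4 → 14) gives a lower bound of 6 + 5 = 11 moves.
A route of 11 moves achieves this: 18 → 19 → 15 → 11 → 12 → 8 → 4 → 3 → 7 → 6 → 10 → 14.
Since 11 matches the lower bound, it is optimal.

11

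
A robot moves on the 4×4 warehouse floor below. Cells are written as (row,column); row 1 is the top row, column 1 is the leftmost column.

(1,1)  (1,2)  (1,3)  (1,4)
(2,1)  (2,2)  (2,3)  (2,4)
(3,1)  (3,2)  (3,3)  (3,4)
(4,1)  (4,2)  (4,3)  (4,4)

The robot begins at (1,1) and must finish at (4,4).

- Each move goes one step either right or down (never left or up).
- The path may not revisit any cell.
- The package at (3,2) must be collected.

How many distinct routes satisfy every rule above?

A right/down-only route from (1,1) to (4,4) makes exactly 3 down-moves and 3 right-moves in some order.
With no other constraints that would be C(6,3) = 20 routes.
Split at (3,2) and multiply the segment counts: (1,1)→(3,2): 3; (3,2)→(4,4): 3; product = 9.
That gives 9 routes.

9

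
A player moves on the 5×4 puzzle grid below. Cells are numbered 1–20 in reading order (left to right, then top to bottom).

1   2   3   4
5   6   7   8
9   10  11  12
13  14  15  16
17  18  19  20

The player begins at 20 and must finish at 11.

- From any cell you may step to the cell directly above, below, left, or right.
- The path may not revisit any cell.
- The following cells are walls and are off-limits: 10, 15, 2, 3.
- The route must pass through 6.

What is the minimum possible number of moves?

9

Any route passes through 6 somewhere between 20 and 11. Summing Manhattan distances along the two legs (20 → 6 → 11) gives a lower bound of 5 + 2 = 7 moves.
The shortest route satisfying every rule uses 9 moves: 20 → 19 → 18 → 14 → 13 → 9 → 5 → 6 → 7 → 11.
The bound of 7 isn't tight here; checking systematically, no route of length 7 through 8 satisfies every constraint, so 9 is the minimum.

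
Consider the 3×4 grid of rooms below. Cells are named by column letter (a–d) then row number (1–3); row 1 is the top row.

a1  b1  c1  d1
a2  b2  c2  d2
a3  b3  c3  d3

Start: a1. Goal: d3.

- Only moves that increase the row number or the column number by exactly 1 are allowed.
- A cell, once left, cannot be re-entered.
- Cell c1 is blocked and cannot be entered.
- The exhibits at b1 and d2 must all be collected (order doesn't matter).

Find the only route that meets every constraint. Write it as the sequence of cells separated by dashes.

a1 - b1 - b2 - c2 - d2 - d3

Moves only go right or down, so the column and row indices never decrease.
Route from a1: right to b1, down to b2, 2× right (reaching d2), down to d3 — 5 moves in all.
Check: all required cells visited.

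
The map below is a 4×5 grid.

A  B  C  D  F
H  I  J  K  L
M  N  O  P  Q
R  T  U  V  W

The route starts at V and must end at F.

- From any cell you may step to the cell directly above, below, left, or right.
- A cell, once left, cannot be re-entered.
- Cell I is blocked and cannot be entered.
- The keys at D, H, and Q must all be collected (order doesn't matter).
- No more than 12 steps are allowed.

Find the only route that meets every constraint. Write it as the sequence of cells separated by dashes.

V - W - Q - P - O - N - M - H - A - B - C - D - F

Any route must reach D, H, and Q and still end at F within 12 moves, so the order of the required stops is forced.
Route from V: right 1 to W, up 1 to Q, left 4 to M, up 2 to A, right 4 to F — 12 moves in all.
Check: all required cells visited; 12 ≤ 12 moves.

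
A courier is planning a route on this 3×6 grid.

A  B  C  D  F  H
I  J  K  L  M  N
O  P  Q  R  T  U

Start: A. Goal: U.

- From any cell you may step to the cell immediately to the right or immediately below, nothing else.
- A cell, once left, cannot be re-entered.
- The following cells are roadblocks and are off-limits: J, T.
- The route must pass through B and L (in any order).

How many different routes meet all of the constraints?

A right/down-only route from A to U makes exactly 2 down-moves and 5 right-moves in some order.
With no other constraints that would be C(7,2) = 21 routes.
A monotone route can only reach the required cells in the order B, L, so split there and multiply the segment counts (each segment already excludes blocked cells): A→B: 1; B→L: 2; L→U: 1; product = 2.
That gives 2 routes.

2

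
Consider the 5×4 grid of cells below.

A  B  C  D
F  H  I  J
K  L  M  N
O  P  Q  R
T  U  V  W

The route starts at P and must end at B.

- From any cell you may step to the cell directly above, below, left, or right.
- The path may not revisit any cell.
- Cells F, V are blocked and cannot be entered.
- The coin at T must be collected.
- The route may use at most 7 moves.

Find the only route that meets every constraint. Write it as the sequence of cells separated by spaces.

Any route must reach T and still end at B within 7 moves, so the order of the required stops is forced.
Route from P: down to U, left to T, 2× up (reaching K), right to L, 2× up (reaching B) — 7 moves in all.
Check: all required cells visited; 7 ≤ 7 moves.

P U T O K L H B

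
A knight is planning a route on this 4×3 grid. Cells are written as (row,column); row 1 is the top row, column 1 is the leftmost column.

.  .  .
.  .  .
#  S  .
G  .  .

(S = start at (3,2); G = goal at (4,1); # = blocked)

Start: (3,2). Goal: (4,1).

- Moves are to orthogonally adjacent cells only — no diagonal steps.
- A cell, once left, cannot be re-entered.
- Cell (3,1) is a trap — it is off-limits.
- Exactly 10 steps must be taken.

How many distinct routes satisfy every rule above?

Need simple routes of exactly 10 moves from (3,2) to (4,1) (Manhattan distance 2, so 4 moves are spent on a detour and 4 undoing it).
Enumerating: (3,2) (2,2) (2,1) (1,1) (1,2) (1,3) (2,3) (3,3) (4,3) (4,2) (4,1).
That gives 1 route.

1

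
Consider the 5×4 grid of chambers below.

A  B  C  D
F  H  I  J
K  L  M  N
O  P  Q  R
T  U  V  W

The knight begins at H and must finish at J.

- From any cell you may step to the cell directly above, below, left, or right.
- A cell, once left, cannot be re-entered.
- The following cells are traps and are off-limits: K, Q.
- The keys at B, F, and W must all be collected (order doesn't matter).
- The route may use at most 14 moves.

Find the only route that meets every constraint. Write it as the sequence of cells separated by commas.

H, F, A, B, C, I, M, L, P, U, V, W, R, N, J

The budget equals the shortest possible length, so every move has to be on a shortest route through the required cells.
Route from H: left 1 to F, up 1 to A, right 2 to C, down 2 to M, left 1 to L, down 2 to U, right 2 to W, up 3 to J — 14 moves in all.
Check: all required cells visited; 14 ≤ 14 moves.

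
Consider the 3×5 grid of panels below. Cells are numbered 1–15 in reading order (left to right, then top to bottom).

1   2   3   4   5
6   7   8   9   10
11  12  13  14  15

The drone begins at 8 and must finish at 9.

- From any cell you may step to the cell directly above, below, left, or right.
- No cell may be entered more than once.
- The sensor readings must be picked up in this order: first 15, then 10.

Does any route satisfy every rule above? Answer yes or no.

yes

One route that works: 8 → 13 → 14 → 15 → 10 → 9.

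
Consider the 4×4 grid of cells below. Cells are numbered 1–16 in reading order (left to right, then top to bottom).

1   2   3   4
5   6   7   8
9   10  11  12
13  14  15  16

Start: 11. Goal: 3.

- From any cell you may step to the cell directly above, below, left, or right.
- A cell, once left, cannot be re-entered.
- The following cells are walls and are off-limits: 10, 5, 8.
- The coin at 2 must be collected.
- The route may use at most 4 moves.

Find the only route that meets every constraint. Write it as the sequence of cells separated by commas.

Any route must reach 2 and still end at 3 within 4 moves, so the order of the required stops is forced.
Route from 11: up 1 to 7, left 1 to 6, up 1 to 2, right 1 to 3 — 4 moves in all.
Check: all required cells visited; 4 ≤ 4 moves.

11, 7, 6, 2, 3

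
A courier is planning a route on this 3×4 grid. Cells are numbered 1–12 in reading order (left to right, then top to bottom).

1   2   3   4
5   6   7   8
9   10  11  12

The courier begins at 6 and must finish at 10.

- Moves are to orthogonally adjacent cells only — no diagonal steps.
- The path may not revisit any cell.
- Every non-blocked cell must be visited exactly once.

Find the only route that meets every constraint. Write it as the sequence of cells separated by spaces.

6 7 11 12 8 4 3 2 1 5 9 10

Need to visit all 12 open cells exactly once, starting at 6 and ending at 10.
Cell 12 has only two open neighbours (8 and 11), so the path must pass straight through it: one of those is the cell it's entered from and the other is where it exits.
Route from 6: right 1 to 7, down 1 to 11, right 1 to 12, up 2 to 4, left 3 to 1, down 2 to 9, right 1 to 10 — 11 moves in all.
Check: all 12 open cells covered.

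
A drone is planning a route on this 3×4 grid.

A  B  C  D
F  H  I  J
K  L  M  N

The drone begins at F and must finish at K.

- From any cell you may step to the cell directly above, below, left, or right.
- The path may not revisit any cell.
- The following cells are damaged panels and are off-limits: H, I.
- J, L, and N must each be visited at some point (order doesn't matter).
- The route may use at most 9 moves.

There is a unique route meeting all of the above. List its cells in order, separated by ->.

F -> A -> B -> C -> D -> J -> N -> M -> L -> K

Any route must reach J, L, and N and still end at K within 9 moves, so the order of the required stops is forced.
Route from F: up 1 to A, right 3 to D, down 2 to N, left 3 to K — 9 moves in all.
Check: all required cells visited; 9 ≤ 9 moves.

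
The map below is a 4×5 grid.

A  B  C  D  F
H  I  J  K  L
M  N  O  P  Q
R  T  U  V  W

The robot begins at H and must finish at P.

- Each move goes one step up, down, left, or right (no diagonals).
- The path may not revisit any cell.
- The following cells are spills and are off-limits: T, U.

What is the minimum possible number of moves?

4

The Manhattan distance from H to P is |2−3| + |1−4| = 4, so at least 4 moves are needed.
A route of 4 moves achieves this: H → M → N → O → P.
Since 4 matches the lower bound, it is optimal.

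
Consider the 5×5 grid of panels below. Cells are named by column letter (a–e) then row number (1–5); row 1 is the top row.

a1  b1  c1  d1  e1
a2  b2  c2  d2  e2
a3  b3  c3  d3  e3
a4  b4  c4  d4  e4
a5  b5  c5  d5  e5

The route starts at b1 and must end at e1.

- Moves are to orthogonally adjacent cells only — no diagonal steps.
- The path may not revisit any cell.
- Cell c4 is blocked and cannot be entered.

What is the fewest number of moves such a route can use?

The Manhattan distance from b1 to e1 is |1−1| + |2−5| = 3, so at least 3 moves are needed.
A route of 3 moves achieves this: b1 → c1 → d1 → e1.
Since 3 matches the lower bound, it is optimal.

3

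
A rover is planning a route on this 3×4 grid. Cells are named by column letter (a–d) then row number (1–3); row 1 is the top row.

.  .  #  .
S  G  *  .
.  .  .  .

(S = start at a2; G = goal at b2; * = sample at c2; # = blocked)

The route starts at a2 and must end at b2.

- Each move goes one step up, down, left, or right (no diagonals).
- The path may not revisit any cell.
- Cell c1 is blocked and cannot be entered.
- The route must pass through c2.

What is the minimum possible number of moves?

5

Any route passes through c2 somewhere between a2 and b2. Summing Manhattan distances along the two legs (a2 → c2 → b2) gives a lower bound of 2 + 1 = 3 moves.
The shortest route satisfying every rule uses 5 moves: a2 → a3 → b3 → c3 → c2 → b2.
The bound of 3 isn't tight here; checking systematically, no route of length 3 through 4 satisfies every constraint, so 5 is the minimum.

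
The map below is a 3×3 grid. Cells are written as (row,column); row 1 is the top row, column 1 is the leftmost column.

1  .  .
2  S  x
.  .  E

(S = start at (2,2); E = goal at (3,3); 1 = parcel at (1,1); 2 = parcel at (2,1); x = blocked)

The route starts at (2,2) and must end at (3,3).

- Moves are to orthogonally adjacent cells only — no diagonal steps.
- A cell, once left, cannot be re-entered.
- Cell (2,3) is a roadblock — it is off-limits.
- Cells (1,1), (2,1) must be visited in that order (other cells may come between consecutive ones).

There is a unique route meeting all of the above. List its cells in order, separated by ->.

(2,2) -> (1,2) -> (1,1) -> (2,1) -> (3,1) -> (3,2) -> (3,3)

The waypoints must appear in the order (1,1), (2,1), with no cell reused.
Route from (2,2): up to (1,2), left to (1,1), 2× down (reaching (3,1)), 2× right (reaching (3,3)) — 6 moves in all.
Check: order respected (1 at step 2, 2 at step 3).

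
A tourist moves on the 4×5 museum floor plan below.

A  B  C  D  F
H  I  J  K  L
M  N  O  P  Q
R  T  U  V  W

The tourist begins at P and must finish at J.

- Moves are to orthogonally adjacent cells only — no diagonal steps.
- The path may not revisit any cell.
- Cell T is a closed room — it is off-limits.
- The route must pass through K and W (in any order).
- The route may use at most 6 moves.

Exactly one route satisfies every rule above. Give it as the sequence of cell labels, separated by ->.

The budget equals the shortest possible length, so every move has to be on a shortest route through the required cells.
Route from P: down 1 to V, right 1 to W, up 2 to L, left 2 to J — 6 moves in all.
Check: all required cells visited; 6 ≤ 6 moves.

P -> V -> W -> Q -> L -> K -> J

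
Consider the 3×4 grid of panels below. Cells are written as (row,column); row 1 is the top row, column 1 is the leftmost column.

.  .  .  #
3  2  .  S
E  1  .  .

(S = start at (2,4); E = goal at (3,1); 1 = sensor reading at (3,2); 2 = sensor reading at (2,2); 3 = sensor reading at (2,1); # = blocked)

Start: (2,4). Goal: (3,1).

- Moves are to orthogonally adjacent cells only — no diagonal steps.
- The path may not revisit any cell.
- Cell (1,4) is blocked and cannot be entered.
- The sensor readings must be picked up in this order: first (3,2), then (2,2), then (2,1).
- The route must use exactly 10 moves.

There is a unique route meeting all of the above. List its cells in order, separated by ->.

(2,4) -> (3,4) -> (3,3) -> (3,2) -> (2,2) -> (2,3) -> (1,3) -> (1,2) -> (1,1) -> (2,1) -> (3,1)

The waypoints must appear in the order (3,2), (2,2), (2,1), with no cell reused.
Route from (2,4): down to (3,4), 2× left (reaching (3,2)), up to (2,2), right to (2,3), up to (1,3), 2× left (reaching (1,1)), 2× down (reaching (3,1)) — 10 moves in all.
Check: order respected (1 at step 3, 2 at step 4, 3 at step 9); 10 moves as required.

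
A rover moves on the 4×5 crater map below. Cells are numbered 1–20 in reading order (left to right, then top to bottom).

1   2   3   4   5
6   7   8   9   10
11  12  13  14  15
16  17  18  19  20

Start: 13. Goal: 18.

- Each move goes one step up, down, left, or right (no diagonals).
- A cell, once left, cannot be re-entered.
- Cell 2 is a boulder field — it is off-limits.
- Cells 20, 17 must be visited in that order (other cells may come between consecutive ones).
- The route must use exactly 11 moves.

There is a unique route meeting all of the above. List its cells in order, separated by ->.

The waypoints must appear in the order 20, 17, with no cell reused.
Route from 13: right to 14, down to 19, right to 20, 2× up (reaching 10), 3× left (reaching 7), 2× down (reaching 17), right to 18 — 11 moves in all.
Check: order respected (20 at step 3, 17 at step 10); 11 moves as required.

13 -> 14 -> 19 -> 20 -> 15 -> 10 -> 9 -> 8 -> 7 -> 12 -> 17 -> 18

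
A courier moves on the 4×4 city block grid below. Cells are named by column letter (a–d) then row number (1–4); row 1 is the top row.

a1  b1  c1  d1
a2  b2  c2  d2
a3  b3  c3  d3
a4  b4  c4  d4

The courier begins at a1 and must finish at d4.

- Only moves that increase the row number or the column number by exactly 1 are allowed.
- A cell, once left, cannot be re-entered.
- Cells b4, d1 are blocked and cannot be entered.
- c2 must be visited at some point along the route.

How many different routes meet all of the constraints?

A right/down-only route from a1 to d4 makes exactly 3 down-moves and 3 right-moves in some order.
With no other constraints that would be C(6,3) = 20 routes.
Split at c2 and multiply the segment counts (each segment already excludes blocked cells): a1→c2: 3; c2→d4: 3; product = 9.
That gives 9 routes.

9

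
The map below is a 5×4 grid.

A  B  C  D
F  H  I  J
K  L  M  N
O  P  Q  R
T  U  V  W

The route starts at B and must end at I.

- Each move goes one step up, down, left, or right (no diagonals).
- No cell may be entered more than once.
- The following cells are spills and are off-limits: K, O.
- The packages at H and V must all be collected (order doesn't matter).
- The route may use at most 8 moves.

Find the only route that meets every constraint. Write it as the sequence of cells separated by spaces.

Any route must reach H and V and still end at I within 8 moves, so the order of the required stops is forced.
Route from B: 4× down (reaching U), right to V, 3× up (reaching I) — 8 moves in all.
Check: all required cells visited; 8 ≤ 8 moves.

B H L P U V Q M I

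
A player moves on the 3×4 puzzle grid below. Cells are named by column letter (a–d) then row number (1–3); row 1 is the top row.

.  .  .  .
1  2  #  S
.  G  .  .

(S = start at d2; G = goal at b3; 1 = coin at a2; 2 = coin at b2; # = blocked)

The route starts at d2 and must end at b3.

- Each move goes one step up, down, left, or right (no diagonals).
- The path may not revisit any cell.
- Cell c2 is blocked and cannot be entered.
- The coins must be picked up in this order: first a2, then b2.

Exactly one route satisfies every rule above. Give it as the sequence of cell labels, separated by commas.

d2, d1, c1, b1, a1, a2, b2, b3

The waypoints must appear in the order a2, b2, with no cell reused.
Route from d2: up 1 to d1, left 3 to a1, down 1 to a2, right 1 to b2, down 1 to b3 — 7 moves in all.
Check: order respected (1 at step 5, 2 at step 6).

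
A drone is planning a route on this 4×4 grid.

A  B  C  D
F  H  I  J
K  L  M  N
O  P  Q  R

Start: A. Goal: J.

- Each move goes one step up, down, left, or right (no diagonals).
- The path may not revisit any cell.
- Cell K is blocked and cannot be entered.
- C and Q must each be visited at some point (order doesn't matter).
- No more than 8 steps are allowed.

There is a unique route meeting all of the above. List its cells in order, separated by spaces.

A B C I M Q R N J

Any route must reach C and Q and still end at J within 8 moves, so the order of the required stops is forced.
Route from A: 2× right (reaching C), 3× down (reaching Q), right to R, 2× up (reaching J) — 8 moves in all.
Check: all required cells visited; 8 ≤ 8 moves.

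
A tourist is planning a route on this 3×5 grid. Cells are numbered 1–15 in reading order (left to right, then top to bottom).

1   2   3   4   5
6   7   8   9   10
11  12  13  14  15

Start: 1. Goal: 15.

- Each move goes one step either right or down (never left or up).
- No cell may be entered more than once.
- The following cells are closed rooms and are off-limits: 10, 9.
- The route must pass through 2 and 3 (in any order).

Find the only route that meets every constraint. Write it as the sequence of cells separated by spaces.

Moves only go right or down, so the column and row indices never decrease.
Route from 1: right 2 to 3, down 2 to 13, right 2 to 15 — 6 moves in all.
Check: all required cells visited.

1 2 3 8 13 14 15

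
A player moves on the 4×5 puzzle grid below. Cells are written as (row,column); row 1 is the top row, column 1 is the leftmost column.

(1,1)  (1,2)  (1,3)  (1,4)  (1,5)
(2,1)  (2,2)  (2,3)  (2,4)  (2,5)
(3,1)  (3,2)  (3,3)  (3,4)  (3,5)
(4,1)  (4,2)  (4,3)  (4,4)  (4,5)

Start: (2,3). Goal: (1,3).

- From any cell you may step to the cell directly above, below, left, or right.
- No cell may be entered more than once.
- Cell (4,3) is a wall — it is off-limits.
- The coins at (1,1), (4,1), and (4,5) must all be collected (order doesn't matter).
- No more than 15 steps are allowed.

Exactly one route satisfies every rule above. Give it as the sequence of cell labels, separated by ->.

(2,3) -> (2,4) -> (2,5) -> (3,5) -> (4,5) -> (4,4) -> (3,4) -> (3,3) -> (3,2) -> (4,2) -> (4,1) -> (3,1) -> (2,1) -> (1,1) -> (1,2) -> (1,3)

The 15-move cap with required stops at (1,1), (4,1), (4,5) leaves no slack for detours.
Route from (2,3): 2× right (reaching (2,5)), 2× down (reaching (4,5)), left to (4,4), up to (3,4), 2× left (reaching (3,2)), down to (4,2), left to (4,1), 3× up (reaching (1,1)), 2× right (reaching (1,3)) — 15 moves in all.
Check: all required cells visited; 15 ≤ 15 moves.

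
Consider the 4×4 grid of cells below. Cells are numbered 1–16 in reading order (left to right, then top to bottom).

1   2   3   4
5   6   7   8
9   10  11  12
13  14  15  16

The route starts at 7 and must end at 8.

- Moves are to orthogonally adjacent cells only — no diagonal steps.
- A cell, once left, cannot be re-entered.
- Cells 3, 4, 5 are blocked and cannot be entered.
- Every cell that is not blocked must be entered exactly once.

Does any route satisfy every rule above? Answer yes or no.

Cell 1 has only one open neighbour but is neither the start nor the goal, so a Hamiltonian route would have to both enter and leave it through the same neighbour — impossible without revisiting.

no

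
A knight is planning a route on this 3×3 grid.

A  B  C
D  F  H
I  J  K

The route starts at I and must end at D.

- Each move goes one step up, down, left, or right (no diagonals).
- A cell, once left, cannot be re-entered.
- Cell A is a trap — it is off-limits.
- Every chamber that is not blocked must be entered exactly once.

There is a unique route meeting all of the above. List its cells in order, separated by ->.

Need to visit all 8 open cells exactly once, starting at I and ending at D.
Cell K has only two open neighbours (H and J), so the path must pass straight through it: one of those is the cell it's entered from and the other is where it exits.
Route from I: 2× right (reaching K), 2× up (reaching C), left to B, down to F, left to D — 7 moves in all.
Check: all 8 open cells covered.

I -> J -> K -> H -> C -> B -> F -> D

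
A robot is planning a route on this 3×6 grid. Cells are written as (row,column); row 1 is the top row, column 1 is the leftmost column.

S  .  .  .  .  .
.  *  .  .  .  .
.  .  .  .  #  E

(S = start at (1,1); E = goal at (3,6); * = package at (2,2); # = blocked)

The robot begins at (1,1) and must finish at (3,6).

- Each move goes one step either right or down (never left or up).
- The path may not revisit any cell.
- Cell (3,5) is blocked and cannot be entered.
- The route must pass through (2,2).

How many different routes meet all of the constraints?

2

A right/down-only route from (1,1) to (3,6) makes exactly 2 down-moves and 5 right-moves in some order.
With no other constraints that would be C(7,2) = 21 routes.
Split at (2,2) and multiply the segment counts (each segment already excludes blocked cells): (1,1)→(2,2): 2; (2,2)→(3,6): 1; product = 2.
That gives 2 routes.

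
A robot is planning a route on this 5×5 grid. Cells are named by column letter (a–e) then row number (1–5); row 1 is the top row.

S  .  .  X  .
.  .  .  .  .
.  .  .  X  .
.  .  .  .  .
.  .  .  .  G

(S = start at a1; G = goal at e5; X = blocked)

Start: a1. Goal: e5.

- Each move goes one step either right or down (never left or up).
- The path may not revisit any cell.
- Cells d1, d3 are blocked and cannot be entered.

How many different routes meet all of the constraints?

A right/down-only route from a1 to e5 makes exactly 4 down-moves and 4 right-moves in some order.
With no other constraints that would be C(8,4) = 70 routes.
Subtract routes through each blocked cell (inclusion–exclusion for overlaps): − through d1: 5 − through d3: 30 + through d1&d3: 3 → 38.
That gives 38 routes.

38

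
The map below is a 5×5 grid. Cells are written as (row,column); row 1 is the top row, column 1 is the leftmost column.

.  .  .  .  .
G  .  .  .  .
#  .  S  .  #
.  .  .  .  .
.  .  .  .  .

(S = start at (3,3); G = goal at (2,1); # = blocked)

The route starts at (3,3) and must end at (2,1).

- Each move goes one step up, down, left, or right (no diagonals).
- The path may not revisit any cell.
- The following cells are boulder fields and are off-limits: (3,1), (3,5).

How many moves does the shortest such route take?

The Manhattan distance from (3,3) to (2,1) is |3−2| + |3−1| = 3, so at least 3 moves are needed.
A route of 3 moves achieves this: (3,3) → (2,3) → (2,2) → (2,1).
Since 3 matches the lower bound, it is optimal.

3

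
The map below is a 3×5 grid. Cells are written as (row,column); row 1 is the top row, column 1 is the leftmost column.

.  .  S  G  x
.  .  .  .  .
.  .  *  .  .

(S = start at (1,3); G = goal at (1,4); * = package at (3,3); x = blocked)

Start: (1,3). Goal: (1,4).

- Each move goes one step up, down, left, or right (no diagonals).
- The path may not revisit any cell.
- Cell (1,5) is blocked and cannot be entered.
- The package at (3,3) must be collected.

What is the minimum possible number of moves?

5

Any route passes through (3,3) somewhere between (1,3) and (1,4). Summing Manhattan distances along the two legs ((1,3) → (3,3) → (1,4)) gives a lower bound of 2 + 3 = 5 moves.
A route of 5 moves achieves this: (1,3) → (2,3) → (3,3) → (3,4) → (2,4) → (1,4).
Since 5 matches the lower bound, it is optimal.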